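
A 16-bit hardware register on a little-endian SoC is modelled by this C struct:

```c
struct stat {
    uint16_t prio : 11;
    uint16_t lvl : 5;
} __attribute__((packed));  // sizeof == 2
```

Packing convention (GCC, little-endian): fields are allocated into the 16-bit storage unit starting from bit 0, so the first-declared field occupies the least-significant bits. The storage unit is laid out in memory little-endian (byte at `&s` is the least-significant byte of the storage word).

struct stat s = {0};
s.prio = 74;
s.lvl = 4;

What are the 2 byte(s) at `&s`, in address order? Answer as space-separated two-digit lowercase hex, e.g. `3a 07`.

4a 20

prio (11b) val=74 bits=0x4a at bit 0: 0x004a
lvl (5b) val=4 bits=0x4 at bit 11: 0x204a
word = 0x204a → little-endian bytes:
  [0]=0x4a  [1]=0x20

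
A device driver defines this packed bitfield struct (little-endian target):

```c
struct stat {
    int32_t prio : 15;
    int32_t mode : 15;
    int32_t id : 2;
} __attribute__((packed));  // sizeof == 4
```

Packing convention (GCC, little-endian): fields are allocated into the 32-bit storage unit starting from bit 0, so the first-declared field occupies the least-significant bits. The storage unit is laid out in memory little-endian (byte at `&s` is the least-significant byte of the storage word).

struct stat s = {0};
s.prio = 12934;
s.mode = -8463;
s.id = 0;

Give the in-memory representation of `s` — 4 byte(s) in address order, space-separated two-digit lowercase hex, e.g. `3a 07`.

prio:15 = 12934 → 0x3286 << 0 → word 0x00003286
mode:15 = -8463 → 0x5ef1 << 15 → word 0x2f78b286
id:2 = 0 → 0x0 << 30 → word 0x2f78b286
word = 0x2f78b286 → little-endian bytes:
  [0]=0x86  [1]=0xb2  [2]=0x78  [3]=0x2f

86 b2 78 2f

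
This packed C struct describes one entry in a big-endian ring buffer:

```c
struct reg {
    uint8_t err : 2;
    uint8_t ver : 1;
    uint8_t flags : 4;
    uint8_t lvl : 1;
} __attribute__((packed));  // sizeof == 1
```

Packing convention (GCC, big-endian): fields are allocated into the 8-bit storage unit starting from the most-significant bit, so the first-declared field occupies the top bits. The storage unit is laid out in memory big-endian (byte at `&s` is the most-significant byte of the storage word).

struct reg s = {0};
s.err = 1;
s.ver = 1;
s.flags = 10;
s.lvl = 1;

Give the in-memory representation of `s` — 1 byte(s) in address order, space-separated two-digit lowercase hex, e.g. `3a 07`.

err (2b) val=1 bits=0x1 at bit 6: 0x40
ver (1b) val=1 bits=0x1 at bit 5: 0x60
flags (4b) val=10 bits=0xa at bit 1: 0x74
lvl (1b) val=1 bits=0x1 at bit 0: 0x75
word = 0x75 → big-endian bytes:
  [0]=0x75

75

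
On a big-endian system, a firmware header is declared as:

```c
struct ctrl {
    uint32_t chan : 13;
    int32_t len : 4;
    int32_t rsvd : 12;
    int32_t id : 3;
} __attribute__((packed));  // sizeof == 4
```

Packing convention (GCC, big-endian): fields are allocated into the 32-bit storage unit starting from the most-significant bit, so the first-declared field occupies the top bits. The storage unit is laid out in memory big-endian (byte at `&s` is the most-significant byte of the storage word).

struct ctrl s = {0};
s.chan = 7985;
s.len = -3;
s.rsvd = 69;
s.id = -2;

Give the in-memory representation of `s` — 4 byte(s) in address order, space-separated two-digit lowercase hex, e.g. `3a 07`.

f9 8e 82 2e

chan (13b) val=7985 bits=0x1f31 at bit 19: 0xf9880000
len (4b) val=-3 bits=0xd at bit 15: 0xf98e8000
rsvd (12b) val=69 bits=0x45 at bit 3: 0xf98e8228
id (3b) val=-2 bits=0x6 at bit 0: 0xf98e822e
word = 0xf98e822e → big-endian bytes:
  [0]=0xf9  [1]=0x8e  [2]=0x82  [3]=0x2e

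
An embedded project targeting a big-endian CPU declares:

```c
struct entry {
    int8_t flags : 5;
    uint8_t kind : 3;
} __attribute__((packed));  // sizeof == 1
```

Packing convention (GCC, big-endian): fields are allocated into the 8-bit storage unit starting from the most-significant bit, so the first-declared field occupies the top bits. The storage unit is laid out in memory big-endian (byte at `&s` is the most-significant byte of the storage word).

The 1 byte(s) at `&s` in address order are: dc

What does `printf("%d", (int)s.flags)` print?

[0]=0xdc (big-endian) → word 0xdc
flags:5 @ bit 3 → (0xdc>>3)&0x1f = 0x1b  ←
kind:3 @ bit 0 → (0xdc>>0)&0x7 = 0x4
flags signed 5b, MSB=1: 27 - 32 = -5

-5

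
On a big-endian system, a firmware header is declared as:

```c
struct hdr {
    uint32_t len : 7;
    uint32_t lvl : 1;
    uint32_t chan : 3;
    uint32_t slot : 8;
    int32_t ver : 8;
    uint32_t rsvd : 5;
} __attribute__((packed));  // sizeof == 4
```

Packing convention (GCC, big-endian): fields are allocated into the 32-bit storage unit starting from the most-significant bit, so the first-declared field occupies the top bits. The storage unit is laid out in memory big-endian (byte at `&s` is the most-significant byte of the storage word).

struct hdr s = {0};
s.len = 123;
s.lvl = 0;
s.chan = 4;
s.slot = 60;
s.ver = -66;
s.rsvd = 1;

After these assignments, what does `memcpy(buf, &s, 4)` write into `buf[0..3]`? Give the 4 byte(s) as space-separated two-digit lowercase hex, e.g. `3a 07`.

f6 87 97 c1

len:7 = 123 → 0x7b << 25 → word 0xf6000000
lvl:1 = 0 → 0x0 << 24 → word 0xf6000000
chan:3 = 4 → 0x4 << 21 → word 0xf6800000
slot:8 = 60 → 0x3c << 13 → word 0xf6878000
ver:8 = -66 → 0xbe << 5 → word 0xf68797c0
rsvd:5 = 1 → 0x1 << 0 → word 0xf68797c1
word = 0xf68797c1 → big-endian bytes:
  [0]=0xf6  [1]=0x87  [2]=0x97  [3]=0xc1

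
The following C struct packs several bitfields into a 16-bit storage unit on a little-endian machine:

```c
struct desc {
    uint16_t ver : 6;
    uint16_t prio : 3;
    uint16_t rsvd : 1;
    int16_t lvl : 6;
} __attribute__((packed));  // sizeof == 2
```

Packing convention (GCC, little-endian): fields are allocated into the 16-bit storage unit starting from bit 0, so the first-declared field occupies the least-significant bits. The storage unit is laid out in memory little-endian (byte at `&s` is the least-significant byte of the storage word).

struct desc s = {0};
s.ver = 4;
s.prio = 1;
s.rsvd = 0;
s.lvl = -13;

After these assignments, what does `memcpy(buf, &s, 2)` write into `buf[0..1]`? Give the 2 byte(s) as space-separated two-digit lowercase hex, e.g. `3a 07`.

44 cc

ver (6b) val=4 bits=0x4 at bit 0: 0x0004
prio (3b) val=1 bits=0x1 at bit 6: 0x0044
rsvd (1b) val=0 bits=0x0 at bit 9: 0x0044
lvl (6b) val=-13 bits=0x33 at bit 10: 0xcc44
word = 0xcc44 → little-endian bytes:
  [0]=0x44  [1]=0xcc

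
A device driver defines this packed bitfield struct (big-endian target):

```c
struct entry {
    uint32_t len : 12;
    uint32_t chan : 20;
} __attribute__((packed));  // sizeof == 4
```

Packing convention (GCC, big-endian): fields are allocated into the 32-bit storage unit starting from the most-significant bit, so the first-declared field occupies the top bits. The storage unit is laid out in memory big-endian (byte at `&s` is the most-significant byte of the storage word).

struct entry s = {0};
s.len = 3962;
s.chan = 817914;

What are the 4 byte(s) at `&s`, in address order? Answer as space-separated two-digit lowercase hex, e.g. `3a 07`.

f7 ac 7a fa

[20+:12] len=3962 & 0xfff = 0xf7a; word=0xf7a00000
[0+:20] chan=817914 & 0xfffff = 0xc7afa; word=0xf7ac7afa
word = 0xf7ac7afa → big-endian bytes:
  [0]=0xf7  [1]=0xac  [2]=0x7a  [3]=0xfa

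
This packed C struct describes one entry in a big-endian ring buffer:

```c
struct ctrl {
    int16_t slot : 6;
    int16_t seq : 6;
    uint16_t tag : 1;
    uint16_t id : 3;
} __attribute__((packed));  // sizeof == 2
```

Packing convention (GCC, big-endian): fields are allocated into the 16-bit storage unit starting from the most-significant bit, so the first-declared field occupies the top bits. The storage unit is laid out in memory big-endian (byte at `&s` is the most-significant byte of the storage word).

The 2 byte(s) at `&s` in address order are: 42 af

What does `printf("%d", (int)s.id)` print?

7

[0]=0x42 [1]=0xaf (big-endian) → word 0x42af
slot [10+:6] = (word>>10) & 0x3f = 16
seq [4+:6] = (word>>4) & 0x3f = 42
tag [3+:1] = (word>>3) & 0x1 = 1
id [0+:3] = (word>>0) & 0x7 = 7  ←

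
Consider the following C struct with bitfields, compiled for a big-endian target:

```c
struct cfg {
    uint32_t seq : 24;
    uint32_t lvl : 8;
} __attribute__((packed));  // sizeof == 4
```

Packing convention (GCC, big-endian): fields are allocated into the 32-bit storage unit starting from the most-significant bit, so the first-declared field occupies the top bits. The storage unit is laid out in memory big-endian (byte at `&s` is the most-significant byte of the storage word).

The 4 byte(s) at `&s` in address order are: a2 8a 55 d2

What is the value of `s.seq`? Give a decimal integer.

10652245

[0]=0xa2 [1]=0x8a [2]=0x55 [3]=0xd2 (big-endian) → word 0xa28a55d2
seq:24 @ bit 8 → (0xa28a55d2>>8)&0xffffff = 0xa28a55  ←
lvl:8 @ bit 0 → (0xa28a55d2>>0)&0xff = 0xd2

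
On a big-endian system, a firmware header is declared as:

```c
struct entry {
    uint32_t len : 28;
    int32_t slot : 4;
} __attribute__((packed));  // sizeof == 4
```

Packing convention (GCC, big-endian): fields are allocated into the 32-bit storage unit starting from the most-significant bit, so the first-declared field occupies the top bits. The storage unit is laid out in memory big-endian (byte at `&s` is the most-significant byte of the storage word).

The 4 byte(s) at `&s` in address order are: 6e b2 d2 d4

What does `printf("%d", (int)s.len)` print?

116075821

[0]=0x6e [1]=0xb2 [2]=0xd2 [3]=0xd4 (big-endian) → word 0x6eb2d2d4
len [4+:28] = (word>>4) & 0xfffffff = 116075821  ←
slot [0+:4] = (word>>0) & 0xf = 4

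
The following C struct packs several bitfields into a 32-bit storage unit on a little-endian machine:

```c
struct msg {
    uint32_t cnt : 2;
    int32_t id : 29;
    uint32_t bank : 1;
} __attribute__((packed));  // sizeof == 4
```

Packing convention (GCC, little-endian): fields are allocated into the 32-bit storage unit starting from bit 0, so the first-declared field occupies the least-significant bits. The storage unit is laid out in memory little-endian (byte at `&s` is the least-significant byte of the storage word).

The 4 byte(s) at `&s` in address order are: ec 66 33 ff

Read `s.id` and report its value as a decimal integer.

[0]=0xec [1]=0x66 [2]=0x33 [3]=0xff (little-endian) → word 0xff3366ec
cnt [0+:2] = (word>>0) & 0x3 = 0
id [2+:29] = (word>>2) & 0x1fffffff = 533518779  ←
bank [31+:1] = (word>>31) & 0x1 = 1
id signed 29b, MSB=1: 533518779 - 536870912 = -3352133

-3352133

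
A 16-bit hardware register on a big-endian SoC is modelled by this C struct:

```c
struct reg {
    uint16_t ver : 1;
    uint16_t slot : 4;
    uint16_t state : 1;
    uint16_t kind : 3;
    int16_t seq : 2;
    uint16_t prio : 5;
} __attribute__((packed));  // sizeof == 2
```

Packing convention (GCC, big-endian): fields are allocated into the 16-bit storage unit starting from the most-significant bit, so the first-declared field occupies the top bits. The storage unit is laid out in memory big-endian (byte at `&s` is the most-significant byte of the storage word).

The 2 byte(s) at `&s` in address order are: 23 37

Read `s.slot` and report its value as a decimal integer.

[0]=0x23 [1]=0x37 (big-endian) → word 0x2337
ver:1 @ bit 15 → (0x2337>>15)&0x1 = 0x0
slot:4 @ bit 11 → (0x2337>>11)&0xf = 0x4  ←
state:1 @ bit 10 → (0x2337>>10)&0x1 = 0x0
kind:3 @ bit 7 → (0x2337>>7)&0x7 = 0x6
seq:2 @ bit 5 → (0x2337>>5)&0x3 = 0x1
prio:5 @ bit 0 → (0x2337>>0)&0x1f = 0x17

4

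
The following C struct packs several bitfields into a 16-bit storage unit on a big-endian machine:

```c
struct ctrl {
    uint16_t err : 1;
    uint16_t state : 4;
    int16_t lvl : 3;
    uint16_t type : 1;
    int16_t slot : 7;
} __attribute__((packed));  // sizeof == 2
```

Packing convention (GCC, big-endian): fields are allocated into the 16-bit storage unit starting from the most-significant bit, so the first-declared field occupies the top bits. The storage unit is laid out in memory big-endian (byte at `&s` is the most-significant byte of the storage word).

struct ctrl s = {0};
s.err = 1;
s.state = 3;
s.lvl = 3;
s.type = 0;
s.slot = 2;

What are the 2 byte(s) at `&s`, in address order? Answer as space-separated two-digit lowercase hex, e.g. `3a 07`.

9b 02

[15+:1] err=1 & 0x1 = 0x1; word=0x8000
[11+:4] state=3 & 0xf = 0x3; word=0x9800
[8+:3] lvl=3 & 0x7 = 0x3; word=0x9b00
[7+:1] type=0 & 0x1 = 0x0; word=0x9b00
[0+:7] slot=2 & 0x7f = 0x2; word=0x9b02
word = 0x9b02 → big-endian bytes:
  [0]=0x9b  [1]=0x02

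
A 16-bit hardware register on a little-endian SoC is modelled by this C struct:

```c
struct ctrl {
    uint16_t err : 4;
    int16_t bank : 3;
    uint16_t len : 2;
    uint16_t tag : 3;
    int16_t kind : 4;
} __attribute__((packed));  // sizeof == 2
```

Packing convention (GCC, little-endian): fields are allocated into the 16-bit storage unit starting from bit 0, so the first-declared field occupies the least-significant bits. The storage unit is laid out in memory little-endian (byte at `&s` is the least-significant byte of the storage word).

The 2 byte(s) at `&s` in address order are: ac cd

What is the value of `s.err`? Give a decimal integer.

12

[0]=0xac [1]=0xcd (little-endian) → word 0xcdac
err [0+:4] = (word>>0) & 0xf = 12  ←
bank [4+:3] = (word>>4) & 0x7 = 2
len [7+:2] = (word>>7) & 0x3 = 3
tag [9+:3] = (word>>9) & 0x7 = 6
kind [12+:4] = (word>>12) & 0xf = 12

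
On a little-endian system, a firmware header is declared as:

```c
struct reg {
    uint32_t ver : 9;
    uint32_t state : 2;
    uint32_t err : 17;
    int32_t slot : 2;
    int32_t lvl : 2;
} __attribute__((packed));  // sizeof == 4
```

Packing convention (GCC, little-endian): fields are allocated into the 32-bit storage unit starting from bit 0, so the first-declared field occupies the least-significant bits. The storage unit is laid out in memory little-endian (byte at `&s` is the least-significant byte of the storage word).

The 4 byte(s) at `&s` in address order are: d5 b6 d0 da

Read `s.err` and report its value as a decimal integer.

88598

[0]=0xd5 [1]=0xb6 [2]=0xd0 [3]=0xda (little-endian) → word 0xdad0b6d5
ver:9 @ bit 0 → (0xdad0b6d5>>0)&0x1ff = 0xd5
state:2 @ bit 9 → (0xdad0b6d5>>9)&0x3 = 0x3
err:17 @ bit 11 → (0xdad0b6d5>>11)&0x1ffff = 0x15a16  ←
slot:2 @ bit 28 → (0xdad0b6d5>>28)&0x3 = 0x1
lvl:2 @ bit 30 → (0xdad0b6d5>>30)&0x3 = 0x3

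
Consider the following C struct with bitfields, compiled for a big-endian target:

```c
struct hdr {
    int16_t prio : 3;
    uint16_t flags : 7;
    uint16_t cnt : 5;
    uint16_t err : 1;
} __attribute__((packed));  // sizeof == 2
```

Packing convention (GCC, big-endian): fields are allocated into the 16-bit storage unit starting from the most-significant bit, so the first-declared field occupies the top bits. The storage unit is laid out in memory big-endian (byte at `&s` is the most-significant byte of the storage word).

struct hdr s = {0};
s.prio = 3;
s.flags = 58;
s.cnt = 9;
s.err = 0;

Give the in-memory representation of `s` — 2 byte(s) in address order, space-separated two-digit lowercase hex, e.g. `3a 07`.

6e 92

[13+:3] prio=3 & 0x7 = 0x3; word=0x6000
[6+:7] flags=58 & 0x7f = 0x3a; word=0x6e80
[1+:5] cnt=9 & 0x1f = 0x9; word=0x6e92
[0+:1] err=0 & 0x1 = 0x0; word=0x6e92
word = 0x6e92 → big-endian bytes:
  [0]=0x6e  [1]=0x92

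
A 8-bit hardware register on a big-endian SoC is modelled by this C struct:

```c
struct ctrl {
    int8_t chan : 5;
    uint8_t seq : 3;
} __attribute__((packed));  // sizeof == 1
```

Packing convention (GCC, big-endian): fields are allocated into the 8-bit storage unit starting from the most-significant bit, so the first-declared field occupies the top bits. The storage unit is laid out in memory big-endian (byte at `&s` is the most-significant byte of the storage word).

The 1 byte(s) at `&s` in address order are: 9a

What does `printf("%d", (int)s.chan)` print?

[0]=0x9a (big-endian) → word 0x9a
chan [3+:5] = (word>>3) & 0x1f = 19  ←
seq [0+:3] = (word>>0) & 0x7 = 2
chan signed 5b, MSB=1: 19 - 32 = -13

-13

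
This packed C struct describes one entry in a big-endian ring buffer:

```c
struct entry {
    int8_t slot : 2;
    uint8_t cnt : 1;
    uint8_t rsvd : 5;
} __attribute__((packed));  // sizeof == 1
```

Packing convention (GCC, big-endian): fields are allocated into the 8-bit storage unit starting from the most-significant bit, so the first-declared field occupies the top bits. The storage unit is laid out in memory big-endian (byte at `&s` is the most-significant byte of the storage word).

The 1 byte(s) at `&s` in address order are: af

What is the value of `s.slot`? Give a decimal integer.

[0]=0xaf (big-endian) → word 0xaf
slot [6+:2] = (word>>6) & 0x3 = 2  ←
cnt [5+:1] = (word>>5) & 0x1 = 1
rsvd [0+:5] = (word>>0) & 0x1f = 15
slot signed 2b, MSB=1: 2 - 4 = -2

-2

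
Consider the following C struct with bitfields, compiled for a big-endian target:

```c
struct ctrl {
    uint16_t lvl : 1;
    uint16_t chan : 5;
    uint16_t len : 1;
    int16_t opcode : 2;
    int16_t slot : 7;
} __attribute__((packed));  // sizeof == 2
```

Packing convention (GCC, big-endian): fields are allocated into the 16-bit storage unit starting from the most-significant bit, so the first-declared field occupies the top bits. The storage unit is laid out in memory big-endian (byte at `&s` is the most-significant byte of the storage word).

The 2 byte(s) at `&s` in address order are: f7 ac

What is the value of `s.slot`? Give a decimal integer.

44

[0]=0xf7 [1]=0xac (big-endian) → word 0xf7ac
lvl:1 @ bit 15 → (0xf7ac>>15)&0x1 = 0x1
chan:5 @ bit 10 → (0xf7ac>>10)&0x1f = 0x1d
len:1 @ bit 9 → (0xf7ac>>9)&0x1 = 0x1
opcode:2 @ bit 7 → (0xf7ac>>7)&0x3 = 0x3
slot:7 @ bit 0 → (0xf7ac>>0)&0x7f = 0x2c  ←
slot signed 7b, MSB=0: value = 44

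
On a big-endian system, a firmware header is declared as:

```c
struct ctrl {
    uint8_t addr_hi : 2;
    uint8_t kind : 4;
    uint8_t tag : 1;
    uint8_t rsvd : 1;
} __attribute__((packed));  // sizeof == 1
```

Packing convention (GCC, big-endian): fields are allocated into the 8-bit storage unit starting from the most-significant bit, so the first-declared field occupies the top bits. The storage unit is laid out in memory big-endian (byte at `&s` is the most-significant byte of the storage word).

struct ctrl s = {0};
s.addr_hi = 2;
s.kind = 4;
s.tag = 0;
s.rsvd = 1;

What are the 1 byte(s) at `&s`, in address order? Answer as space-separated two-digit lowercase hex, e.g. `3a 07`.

91

[6+:2] addr_hi=2 & 0x3 = 0x2; word=0x80
[2+:4] kind=4 & 0xf = 0x4; word=0x90
[1+:1] tag=0 & 0x1 = 0x0; word=0x90
[0+:1] rsvd=1 & 0x1 = 0x1; word=0x91
word = 0x91 → big-endian bytes:
  [0]=0x91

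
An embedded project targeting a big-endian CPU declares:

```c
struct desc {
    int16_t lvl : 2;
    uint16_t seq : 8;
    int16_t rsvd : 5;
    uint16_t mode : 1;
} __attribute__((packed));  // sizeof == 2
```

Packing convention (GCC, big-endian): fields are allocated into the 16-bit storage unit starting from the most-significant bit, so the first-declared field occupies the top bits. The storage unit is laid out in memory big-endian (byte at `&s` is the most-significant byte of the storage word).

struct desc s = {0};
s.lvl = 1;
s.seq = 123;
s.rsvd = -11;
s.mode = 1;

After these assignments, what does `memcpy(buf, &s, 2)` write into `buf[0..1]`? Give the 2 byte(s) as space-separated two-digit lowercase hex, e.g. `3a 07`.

5e eb

lvl (2b) val=1 bits=0x1 at bit 14: 0x4000
seq (8b) val=123 bits=0x7b at bit 6: 0x5ec0
rsvd (5b) val=-11 bits=0x15 at bit 1: 0x5eea
mode (1b) val=1 bits=0x1 at bit 0: 0x5eeb
word = 0x5eeb → big-endian bytes:
  [0]=0x5e  [1]=0xeb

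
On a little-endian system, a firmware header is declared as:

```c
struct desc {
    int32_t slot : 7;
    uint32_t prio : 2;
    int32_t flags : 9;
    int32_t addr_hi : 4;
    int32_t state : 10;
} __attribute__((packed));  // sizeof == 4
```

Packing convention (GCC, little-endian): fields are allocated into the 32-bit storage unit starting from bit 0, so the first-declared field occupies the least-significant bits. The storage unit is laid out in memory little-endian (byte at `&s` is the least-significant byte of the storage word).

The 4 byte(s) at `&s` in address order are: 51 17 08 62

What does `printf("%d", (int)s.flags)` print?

[0]=0x51 [1]=0x17 [2]=0x08 [3]=0x62 (little-endian) → word 0x62081751
slot:7 @ bit 0 → (0x62081751>>0)&0x7f = 0x51
prio:2 @ bit 7 → (0x62081751>>7)&0x3 = 0x2
flags:9 @ bit 9 → (0x62081751>>9)&0x1ff = 0xb  ←
addr_hi:4 @ bit 18 → (0x62081751>>18)&0xf = 0x2
state:10 @ bit 22 → (0x62081751>>22)&0x3ff = 0x188
flags signed 9b, MSB=0: value = 11

11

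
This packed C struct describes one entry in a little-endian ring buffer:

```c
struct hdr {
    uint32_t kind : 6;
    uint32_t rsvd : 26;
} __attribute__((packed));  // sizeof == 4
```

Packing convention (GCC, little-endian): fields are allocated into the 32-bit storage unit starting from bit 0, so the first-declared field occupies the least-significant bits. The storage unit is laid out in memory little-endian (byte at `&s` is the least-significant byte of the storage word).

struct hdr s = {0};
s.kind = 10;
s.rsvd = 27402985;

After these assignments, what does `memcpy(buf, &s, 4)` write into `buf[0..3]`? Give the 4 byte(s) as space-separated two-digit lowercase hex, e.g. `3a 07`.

kind:6 = 10 → 0xa << 0 → word 0x0000000a
rsvd:26 = 27402985 → 0x1a222e9 << 6 → word 0x6888ba4a
word = 0x6888ba4a → little-endian bytes:
  [0]=0x4a  [1]=0xba  [2]=0x88  [3]=0x68

4a ba 88 68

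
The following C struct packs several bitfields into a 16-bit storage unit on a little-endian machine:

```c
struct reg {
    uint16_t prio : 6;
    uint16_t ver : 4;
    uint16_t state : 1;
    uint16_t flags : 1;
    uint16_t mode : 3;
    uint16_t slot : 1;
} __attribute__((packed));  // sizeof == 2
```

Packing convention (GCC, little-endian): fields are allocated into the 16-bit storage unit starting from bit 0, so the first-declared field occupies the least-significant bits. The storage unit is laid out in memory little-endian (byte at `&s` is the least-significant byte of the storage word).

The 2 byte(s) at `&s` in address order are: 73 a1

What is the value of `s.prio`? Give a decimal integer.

[0]=0x73 [1]=0xa1 (little-endian) → word 0xa173
prio:6 @ bit 0 → (0xa173>>0)&0x3f = 0x33  ←
ver:4 @ bit 6 → (0xa173>>6)&0xf = 0x5
state:1 @ bit 10 → (0xa173>>10)&0x1 = 0x0
flags:1 @ bit 11 → (0xa173>>11)&0x1 = 0x0
mode:3 @ bit 12 → (0xa173>>12)&0x7 = 0x2
slot:1 @ bit 15 → (0xa173>>15)&0x1 = 0x1

51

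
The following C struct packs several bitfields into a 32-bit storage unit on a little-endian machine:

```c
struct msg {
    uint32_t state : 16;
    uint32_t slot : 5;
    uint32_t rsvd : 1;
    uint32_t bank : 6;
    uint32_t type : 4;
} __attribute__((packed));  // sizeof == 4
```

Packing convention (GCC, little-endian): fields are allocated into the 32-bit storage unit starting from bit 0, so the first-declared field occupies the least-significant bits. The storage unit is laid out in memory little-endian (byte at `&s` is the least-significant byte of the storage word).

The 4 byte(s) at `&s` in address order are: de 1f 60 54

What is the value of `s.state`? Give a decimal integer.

8158

[0]=0xde [1]=0x1f [2]=0x60 [3]=0x54 (little-endian) → word 0x54601fde
state:16 @ bit 0 → (0x54601fde>>0)&0xffff = 0x1fde  ←
slot:5 @ bit 16 → (0x54601fde>>16)&0x1f = 0x0
rsvd:1 @ bit 21 → (0x54601fde>>21)&0x1 = 0x1
bank:6 @ bit 22 → (0x54601fde>>22)&0x3f = 0x11
type:4 @ bit 28 → (0x54601fde>>28)&0xf = 0x5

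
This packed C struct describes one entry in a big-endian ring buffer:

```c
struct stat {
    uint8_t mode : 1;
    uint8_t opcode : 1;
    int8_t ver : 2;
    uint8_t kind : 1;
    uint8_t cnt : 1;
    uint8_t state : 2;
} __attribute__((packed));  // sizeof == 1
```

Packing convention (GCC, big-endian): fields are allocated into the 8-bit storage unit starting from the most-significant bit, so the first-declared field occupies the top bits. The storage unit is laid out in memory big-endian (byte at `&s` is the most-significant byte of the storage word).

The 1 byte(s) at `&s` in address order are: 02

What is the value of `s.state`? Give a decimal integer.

2

[0]=0x02 (big-endian) → word 0x02
mode:1 @ bit 7 → (0x02>>7)&0x1 = 0x0
opcode:1 @ bit 6 → (0x02>>6)&0x1 = 0x0
ver:2 @ bit 4 → (0x02>>4)&0x3 = 0x0
kind:1 @ bit 3 → (0x02>>3)&0x1 = 0x0
cnt:1 @ bit 2 → (0x02>>2)&0x1 = 0x0
state:2 @ bit 0 → (0x02>>0)&0x3 = 0x2  ←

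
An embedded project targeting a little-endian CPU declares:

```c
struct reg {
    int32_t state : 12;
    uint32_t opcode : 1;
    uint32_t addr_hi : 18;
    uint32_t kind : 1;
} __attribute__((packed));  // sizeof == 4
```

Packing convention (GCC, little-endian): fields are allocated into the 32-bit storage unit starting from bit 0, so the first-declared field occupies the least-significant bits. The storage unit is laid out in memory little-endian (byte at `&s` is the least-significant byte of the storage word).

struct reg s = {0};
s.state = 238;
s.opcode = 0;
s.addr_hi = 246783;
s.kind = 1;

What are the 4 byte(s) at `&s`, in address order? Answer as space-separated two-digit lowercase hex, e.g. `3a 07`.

ee e0 7f f8

[0+:12] state=238 & 0xfff = 0xee; word=0x000000ee
[12+:1] opcode=0 & 0x1 = 0x0; word=0x000000ee
[13+:18] addr_hi=246783 & 0x3ffff = 0x3c3ff; word=0x787fe0ee
[31+:1] kind=1 & 0x1 = 0x1; word=0xf87fe0ee
word = 0xf87fe0ee → little-endian bytes:
  [0]=0xee  [1]=0xe0  [2]=0x7f  [3]=0xf8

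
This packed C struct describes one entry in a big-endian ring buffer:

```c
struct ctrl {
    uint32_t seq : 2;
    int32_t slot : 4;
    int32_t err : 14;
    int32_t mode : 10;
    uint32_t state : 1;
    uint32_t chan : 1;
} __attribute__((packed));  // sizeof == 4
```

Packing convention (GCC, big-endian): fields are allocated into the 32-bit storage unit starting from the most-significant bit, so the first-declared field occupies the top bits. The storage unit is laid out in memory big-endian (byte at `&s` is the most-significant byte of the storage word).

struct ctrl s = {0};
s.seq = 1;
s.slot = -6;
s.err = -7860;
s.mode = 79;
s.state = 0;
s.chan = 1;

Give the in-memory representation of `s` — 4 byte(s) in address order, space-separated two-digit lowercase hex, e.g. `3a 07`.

seq:2 = 1 → 0x1 << 30 → word 0x40000000
slot:4 = -6 → 0xa << 26 → word 0x68000000
err:14 = -7860 → 0x214c << 12 → word 0x6a14c000
mode:10 = 79 → 0x4f << 2 → word 0x6a14c13c
state:1 = 0 → 0x0 << 1 → word 0x6a14c13c
chan:1 = 1 → 0x1 << 0 → word 0x6a14c13d
word = 0x6a14c13d → big-endian bytes:
  [0]=0x6a  [1]=0x14  [2]=0xc1  [3]=0x3d

6a 14 c1 3d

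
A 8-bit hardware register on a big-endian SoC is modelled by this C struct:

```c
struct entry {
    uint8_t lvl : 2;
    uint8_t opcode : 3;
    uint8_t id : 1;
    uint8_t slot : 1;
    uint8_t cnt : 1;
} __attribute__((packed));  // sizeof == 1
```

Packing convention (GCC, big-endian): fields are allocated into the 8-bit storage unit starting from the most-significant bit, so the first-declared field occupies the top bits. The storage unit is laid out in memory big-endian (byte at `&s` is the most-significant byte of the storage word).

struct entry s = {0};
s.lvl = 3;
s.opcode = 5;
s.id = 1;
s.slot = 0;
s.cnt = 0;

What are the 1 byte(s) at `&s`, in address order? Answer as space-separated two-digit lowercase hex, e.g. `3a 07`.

ec

lvl:2 = 3 → 0x3 << 6 → word 0xc0
opcode:3 = 5 → 0x5 << 3 → word 0xe8
id:1 = 1 → 0x1 << 2 → word 0xec
slot:1 = 0 → 0x0 << 1 → word 0xec
cnt:1 = 0 → 0x0 << 0 → word 0xec
word = 0xec → big-endian bytes:
  [0]=0xec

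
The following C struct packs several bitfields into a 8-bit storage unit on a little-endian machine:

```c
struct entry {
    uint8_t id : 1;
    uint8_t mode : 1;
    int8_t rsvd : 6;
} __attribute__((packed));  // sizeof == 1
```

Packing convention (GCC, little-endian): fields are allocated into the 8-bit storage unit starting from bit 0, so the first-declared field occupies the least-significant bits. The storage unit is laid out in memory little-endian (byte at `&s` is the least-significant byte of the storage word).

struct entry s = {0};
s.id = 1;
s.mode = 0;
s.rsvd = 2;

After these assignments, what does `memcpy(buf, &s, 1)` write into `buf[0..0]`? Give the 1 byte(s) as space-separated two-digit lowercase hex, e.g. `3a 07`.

09

[0+:1] id=1 & 0x1 = 0x1; word=0x01
[1+:1] mode=0 & 0x1 = 0x0; word=0x01
[2+:6] rsvd=2 & 0x3f = 0x2; word=0x09
word = 0x09 → little-endian bytes:
  [0]=0x09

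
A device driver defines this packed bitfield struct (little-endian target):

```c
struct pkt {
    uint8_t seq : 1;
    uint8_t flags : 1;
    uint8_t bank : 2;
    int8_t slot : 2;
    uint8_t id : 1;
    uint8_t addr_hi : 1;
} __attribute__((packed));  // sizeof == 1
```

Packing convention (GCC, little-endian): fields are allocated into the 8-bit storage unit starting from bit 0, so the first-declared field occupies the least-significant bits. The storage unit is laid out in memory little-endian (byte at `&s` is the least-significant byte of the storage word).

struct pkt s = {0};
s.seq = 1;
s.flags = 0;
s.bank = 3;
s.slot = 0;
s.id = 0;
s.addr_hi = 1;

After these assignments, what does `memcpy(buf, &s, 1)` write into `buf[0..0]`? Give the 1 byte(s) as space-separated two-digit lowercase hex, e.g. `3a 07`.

[0+:1] seq=1 & 0x1 = 0x1; word=0x01
[1+:1] flags=0 & 0x1 = 0x0; word=0x01
[2+:2] bank=3 & 0x3 = 0x3; word=0x0d
[4+:2] slot=0 & 0x3 = 0x0; word=0x0d
[6+:1] id=0 & 0x1 = 0x0; word=0x0d
[7+:1] addr_hi=1 & 0x1 = 0x1; word=0x8d
word = 0x8d → little-endian bytes:
  [0]=0x8d

8d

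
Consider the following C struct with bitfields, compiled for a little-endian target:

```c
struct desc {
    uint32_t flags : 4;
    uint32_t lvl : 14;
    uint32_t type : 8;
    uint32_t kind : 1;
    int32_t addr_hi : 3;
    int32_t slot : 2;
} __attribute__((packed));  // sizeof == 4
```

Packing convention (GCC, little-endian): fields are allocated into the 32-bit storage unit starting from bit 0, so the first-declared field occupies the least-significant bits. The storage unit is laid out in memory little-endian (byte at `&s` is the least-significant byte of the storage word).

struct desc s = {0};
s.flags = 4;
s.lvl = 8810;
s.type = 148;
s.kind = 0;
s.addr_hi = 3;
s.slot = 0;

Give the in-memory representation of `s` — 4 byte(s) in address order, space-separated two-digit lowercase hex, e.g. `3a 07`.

a4 26 52 1a

flags (4b) val=4 bits=0x4 at bit 0: 0x00000004
lvl (14b) val=8810 bits=0x226a at bit 4: 0x000226a4
type (8b) val=148 bits=0x94 at bit 18: 0x025226a4
kind (1b) val=0 bits=0x0 at bit 26: 0x025226a4
addr_hi (3b) val=3 bits=0x3 at bit 27: 0x1a5226a4
slot (2b) val=0 bits=0x0 at bit 30: 0x1a5226a4
word = 0x1a5226a4 → little-endian bytes:
  [0]=0xa4  [1]=0x26  [2]=0x52  [3]=0x1a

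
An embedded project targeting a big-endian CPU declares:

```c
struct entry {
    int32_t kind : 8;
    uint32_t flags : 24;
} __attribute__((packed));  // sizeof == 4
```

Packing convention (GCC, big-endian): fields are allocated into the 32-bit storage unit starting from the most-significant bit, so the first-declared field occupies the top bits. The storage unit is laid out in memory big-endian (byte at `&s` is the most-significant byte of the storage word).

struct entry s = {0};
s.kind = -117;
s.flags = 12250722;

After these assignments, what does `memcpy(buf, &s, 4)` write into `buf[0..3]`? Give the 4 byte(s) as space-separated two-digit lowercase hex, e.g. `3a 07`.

kind:8 = -117 → 0x8b << 24 → word 0x8b000000
flags:24 = 12250722 → 0xbaee62 << 0 → word 0x8bbaee62
word = 0x8bbaee62 → big-endian bytes:
  [0]=0x8b  [1]=0xba  [2]=0xee  [3]=0x62

8b ba ee 62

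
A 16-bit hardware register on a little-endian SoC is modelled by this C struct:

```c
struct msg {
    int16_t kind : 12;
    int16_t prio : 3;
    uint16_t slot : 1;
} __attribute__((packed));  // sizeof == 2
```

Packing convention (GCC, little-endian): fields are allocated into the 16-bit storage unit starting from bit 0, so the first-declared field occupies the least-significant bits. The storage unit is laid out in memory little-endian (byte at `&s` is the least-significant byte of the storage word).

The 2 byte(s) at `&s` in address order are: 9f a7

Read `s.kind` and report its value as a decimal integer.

1951

[0]=0x9f [1]=0xa7 (little-endian) → word 0xa79f
kind [0+:12] = (word>>0) & 0xfff = 1951  ←
prio [12+:3] = (word>>12) & 0x7 = 2
slot [15+:1] = (word>>15) & 0x1 = 1
kind signed 12b, MSB=0: value = 1951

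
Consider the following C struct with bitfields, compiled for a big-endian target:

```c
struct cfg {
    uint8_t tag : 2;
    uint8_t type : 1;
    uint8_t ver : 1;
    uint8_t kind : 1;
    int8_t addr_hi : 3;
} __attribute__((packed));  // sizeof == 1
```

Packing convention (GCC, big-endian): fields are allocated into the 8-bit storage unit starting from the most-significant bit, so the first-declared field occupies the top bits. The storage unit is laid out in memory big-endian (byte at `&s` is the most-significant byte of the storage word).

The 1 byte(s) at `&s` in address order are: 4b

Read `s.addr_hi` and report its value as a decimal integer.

3

[0]=0x4b (big-endian) → word 0x4b
tag:2 @ bit 6 → (0x4b>>6)&0x3 = 0x1
type:1 @ bit 5 → (0x4b>>5)&0x1 = 0x0
ver:1 @ bit 4 → (0x4b>>4)&0x1 = 0x0
kind:1 @ bit 3 → (0x4b>>3)&0x1 = 0x1
addr_hi:3 @ bit 0 → (0x4b>>0)&0x7 = 0x3  ←
addr_hi signed 3b, MSB=0: value = 3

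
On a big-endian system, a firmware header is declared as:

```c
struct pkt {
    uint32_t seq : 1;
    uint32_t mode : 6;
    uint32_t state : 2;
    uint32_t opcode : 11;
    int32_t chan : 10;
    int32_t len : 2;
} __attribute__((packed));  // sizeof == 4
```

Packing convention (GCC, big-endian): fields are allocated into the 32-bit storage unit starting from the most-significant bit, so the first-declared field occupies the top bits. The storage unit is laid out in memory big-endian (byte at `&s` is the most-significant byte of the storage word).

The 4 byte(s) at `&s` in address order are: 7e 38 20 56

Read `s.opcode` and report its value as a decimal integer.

898

[0]=0x7e [1]=0x38 [2]=0x20 [3]=0x56 (big-endian) → word 0x7e382056
seq [31+:1] = (word>>31) & 0x1 = 0
mode [25+:6] = (word>>25) & 0x3f = 63
state [23+:2] = (word>>23) & 0x3 = 0
opcode [12+:11] = (word>>12) & 0x7ff = 898  ←
chan [2+:10] = (word>>2) & 0x3ff = 21
len [0+:2] = (word>>0) & 0x3 = 2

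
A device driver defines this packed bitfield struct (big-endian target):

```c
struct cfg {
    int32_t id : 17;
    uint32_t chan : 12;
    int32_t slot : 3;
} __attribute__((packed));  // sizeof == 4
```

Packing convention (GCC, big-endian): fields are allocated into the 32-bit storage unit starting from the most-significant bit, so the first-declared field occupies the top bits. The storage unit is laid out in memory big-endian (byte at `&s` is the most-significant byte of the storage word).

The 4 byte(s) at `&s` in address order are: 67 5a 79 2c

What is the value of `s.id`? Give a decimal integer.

52916

[0]=0x67 [1]=0x5a [2]=0x79 [3]=0x2c (big-endian) → word 0x675a792c
id:17 @ bit 15 → (0x675a792c>>15)&0x1ffff = 0xceb4  ←
chan:12 @ bit 3 → (0x675a792c>>3)&0xfff = 0xf25
slot:3 @ bit 0 → (0x675a792c>>0)&0x7 = 0x4
id signed 17b, MSB=0: value = 52916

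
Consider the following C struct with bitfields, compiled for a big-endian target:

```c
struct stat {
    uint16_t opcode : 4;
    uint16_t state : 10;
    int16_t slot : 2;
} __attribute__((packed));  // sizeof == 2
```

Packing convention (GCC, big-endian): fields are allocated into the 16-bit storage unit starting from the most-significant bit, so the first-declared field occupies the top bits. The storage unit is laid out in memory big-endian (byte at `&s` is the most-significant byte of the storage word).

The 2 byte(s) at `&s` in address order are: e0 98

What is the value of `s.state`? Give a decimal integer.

38

[0]=0xe0 [1]=0x98 (big-endian) → word 0xe098
opcode [12+:4] = (word>>12) & 0xf = 14
state [2+:10] = (word>>2) & 0x3ff = 38  ←
slot [0+:2] = (word>>0) & 0x3 = 0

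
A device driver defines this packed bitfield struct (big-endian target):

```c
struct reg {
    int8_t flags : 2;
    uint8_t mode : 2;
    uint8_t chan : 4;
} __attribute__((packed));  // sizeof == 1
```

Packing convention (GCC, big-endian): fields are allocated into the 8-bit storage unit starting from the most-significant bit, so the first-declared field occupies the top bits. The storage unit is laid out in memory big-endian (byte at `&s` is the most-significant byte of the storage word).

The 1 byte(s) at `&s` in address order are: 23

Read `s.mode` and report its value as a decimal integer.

2

[0]=0x23 (big-endian) → word 0x23
flags:2 @ bit 6 → (0x23>>6)&0x3 = 0x0
mode:2 @ bit 4 → (0x23>>4)&0x3 = 0x2  ←
chan:4 @ bit 0 → (0x23>>0)&0xf = 0x3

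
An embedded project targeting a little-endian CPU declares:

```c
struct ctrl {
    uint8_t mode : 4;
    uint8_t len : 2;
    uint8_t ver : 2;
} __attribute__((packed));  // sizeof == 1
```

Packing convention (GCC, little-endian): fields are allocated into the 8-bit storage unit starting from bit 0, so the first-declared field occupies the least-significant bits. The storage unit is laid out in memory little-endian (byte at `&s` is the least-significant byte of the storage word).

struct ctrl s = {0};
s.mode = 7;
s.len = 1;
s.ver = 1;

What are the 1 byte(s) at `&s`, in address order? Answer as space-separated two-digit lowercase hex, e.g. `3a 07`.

57

mode (4b) val=7 bits=0x7 at bit 0: 0x07
len (2b) val=1 bits=0x1 at bit 4: 0x17
ver (2b) val=1 bits=0x1 at bit 6: 0x57
word = 0x57 → little-endian bytes:
  [0]=0x57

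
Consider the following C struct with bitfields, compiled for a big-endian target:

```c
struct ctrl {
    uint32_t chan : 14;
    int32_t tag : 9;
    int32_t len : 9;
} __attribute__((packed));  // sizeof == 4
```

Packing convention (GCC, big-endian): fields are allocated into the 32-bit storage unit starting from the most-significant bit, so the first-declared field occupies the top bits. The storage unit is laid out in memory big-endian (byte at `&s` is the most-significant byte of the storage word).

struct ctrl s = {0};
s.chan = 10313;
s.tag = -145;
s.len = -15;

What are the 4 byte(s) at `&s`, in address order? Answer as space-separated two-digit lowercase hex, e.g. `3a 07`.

[18+:14] chan=10313 & 0x3fff = 0x2849; word=0xa1240000
[9+:9] tag=-145 & 0x1ff = 0x16f; word=0xa126de00
[0+:9] len=-15 & 0x1ff = 0x1f1; word=0xa126dff1
word = 0xa126dff1 → big-endian bytes:
  [0]=0xa1  [1]=0x26  [2]=0xdf  [3]=0xf1

a1 26 df f1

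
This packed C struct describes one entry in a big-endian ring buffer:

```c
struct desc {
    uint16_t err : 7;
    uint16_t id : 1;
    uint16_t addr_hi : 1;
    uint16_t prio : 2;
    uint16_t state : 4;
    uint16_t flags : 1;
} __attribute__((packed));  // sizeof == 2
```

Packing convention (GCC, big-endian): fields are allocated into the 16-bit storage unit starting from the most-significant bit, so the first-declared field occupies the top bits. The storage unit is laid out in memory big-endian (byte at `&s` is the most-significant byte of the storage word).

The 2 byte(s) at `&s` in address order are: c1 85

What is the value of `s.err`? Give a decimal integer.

[0]=0xc1 [1]=0x85 (big-endian) → word 0xc185
err:7 @ bit 9 → (0xc185>>9)&0x7f = 0x60  ←
id:1 @ bit 8 → (0xc185>>8)&0x1 = 0x1
addr_hi:1 @ bit 7 → (0xc185>>7)&0x1 = 0x1
prio:2 @ bit 5 → (0xc185>>5)&0x3 = 0x0
state:4 @ bit 1 → (0xc185>>1)&0xf = 0x2
flags:1 @ bit 0 → (0xc185>>0)&0x1 = 0x1

96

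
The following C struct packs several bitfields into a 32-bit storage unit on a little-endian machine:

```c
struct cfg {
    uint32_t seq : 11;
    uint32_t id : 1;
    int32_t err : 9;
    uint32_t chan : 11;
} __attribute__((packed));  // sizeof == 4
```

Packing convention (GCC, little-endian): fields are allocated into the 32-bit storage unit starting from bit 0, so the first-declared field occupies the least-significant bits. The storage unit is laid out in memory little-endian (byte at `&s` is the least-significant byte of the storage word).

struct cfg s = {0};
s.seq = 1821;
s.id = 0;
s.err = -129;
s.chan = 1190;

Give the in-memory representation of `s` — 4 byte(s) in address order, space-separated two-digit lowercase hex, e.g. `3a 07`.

1d f7 d7 94

[0+:11] seq=1821 & 0x7ff = 0x71d; word=0x0000071d
[11+:1] id=0 & 0x1 = 0x0; word=0x0000071d
[12+:9] err=-129 & 0x1ff = 0x17f; word=0x0017f71d
[21+:11] chan=1190 & 0x7ff = 0x4a6; word=0x94d7f71d
word = 0x94d7f71d → little-endian bytes:
  [0]=0x1d  [1]=0xf7  [2]=0xd7  [3]=0x94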